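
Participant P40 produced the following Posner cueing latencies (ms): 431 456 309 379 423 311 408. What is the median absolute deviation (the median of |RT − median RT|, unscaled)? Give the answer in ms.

Sorted: 309, 311, 379, 408, 423, 431, 456 → median = 408
|x − 408|: 23, 48, 99, 29, 15, 97, 0
Sorted deviations: 0, 15, 23, 29, 48, 97, 99 → MAD = 29

29 ms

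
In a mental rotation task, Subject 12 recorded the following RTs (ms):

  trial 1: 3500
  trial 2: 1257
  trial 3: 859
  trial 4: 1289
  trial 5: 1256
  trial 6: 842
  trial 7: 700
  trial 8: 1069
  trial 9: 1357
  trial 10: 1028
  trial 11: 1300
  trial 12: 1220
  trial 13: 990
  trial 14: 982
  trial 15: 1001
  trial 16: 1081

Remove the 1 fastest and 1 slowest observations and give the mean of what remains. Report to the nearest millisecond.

Sorted: 700, 842, 859, 982, 990, 1001, 1028, 1069, 1081, 1220, 1256, 1257, 1289, 1300, 1357, 3500
Drop lowest 1 (700) and highest 1 (3500)
Remaining (n=14): Σ = 15531, mean = 15531/14 = 1109.357

1109 ms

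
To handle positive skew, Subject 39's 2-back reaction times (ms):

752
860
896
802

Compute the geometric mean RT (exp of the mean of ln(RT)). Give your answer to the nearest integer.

826 ms

ln(RT): 6.6227, 6.7569, 6.7979, 6.6871
Mean ln(RT) = 26.8647/4 = 6.71618
Geometric mean = exp(6.71618) = 825.66 ms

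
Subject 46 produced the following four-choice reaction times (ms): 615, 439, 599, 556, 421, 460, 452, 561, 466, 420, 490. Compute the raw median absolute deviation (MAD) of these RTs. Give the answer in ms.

45 ms

Sorted: 420, 421, 439, 452, 460, 466, 490, 556, 561, 599, 615 → median = 466
|x − 466|: 149, 27, 133, 90, 45, 6, 14, 95, 0, 46, 24
Sorted deviations: 0, 6, 14, 24, 27, 45, 46, 90, 95, 133, 149 → MAD = 45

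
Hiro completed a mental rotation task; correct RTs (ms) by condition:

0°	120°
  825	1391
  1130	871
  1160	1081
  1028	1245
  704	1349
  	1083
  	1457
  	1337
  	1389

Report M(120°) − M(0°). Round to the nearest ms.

M(0°) = 4847/5 = 969.400
M(120°) = 11203/9 = 1244.778
Difference = 1244.778 − 969.400 = 275.378 ms

275 ms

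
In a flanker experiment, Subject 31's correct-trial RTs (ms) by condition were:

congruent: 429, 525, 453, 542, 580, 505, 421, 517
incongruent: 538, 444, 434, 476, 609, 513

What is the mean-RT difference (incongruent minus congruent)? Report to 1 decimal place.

5.8 ms

M(congruent) = 3972/8 = 496.500
M(incongruent) = 3014/6 = 502.333
Difference = 502.333 − 496.500 = 5.833 ms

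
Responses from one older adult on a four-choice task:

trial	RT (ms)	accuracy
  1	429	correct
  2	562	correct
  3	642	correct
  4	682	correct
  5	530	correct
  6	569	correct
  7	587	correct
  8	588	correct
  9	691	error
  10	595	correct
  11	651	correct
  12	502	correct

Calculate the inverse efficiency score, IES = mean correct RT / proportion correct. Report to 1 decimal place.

Correct trials (n=11): 429, 562, 642, 682, 530, 569, 587, 588, 595, 651, 502
Mean correct RT = 6337/11 = 576.0909 ms
Proportion correct = 11/12
IES = 576.0909 / (11/12) = 628.463 ms

628.5 ms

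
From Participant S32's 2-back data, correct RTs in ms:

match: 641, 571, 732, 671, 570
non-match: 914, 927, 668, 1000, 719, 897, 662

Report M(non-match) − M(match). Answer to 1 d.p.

M(match) = 3185/5 = 637.000
M(non-match) = 5787/7 = 826.714
Difference = 826.714 − 637.000 = 189.714 ms

189.7 ms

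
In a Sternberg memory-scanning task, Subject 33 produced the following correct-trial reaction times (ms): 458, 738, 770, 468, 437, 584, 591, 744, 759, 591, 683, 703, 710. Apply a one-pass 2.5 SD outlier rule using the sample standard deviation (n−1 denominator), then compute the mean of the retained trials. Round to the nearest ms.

n = 13, ΣRT = 8236, M = 633.538
Σ(x−M)² = 173511.23; s = √(173511.23/12) = 120.247
Cutoffs: 633.538 ± 2.5·120.247 → [332.9, 934.2]
No RTs fall outside the cutoffs; all 13 retained. Mean = 8236/13 = 633.538

634 ms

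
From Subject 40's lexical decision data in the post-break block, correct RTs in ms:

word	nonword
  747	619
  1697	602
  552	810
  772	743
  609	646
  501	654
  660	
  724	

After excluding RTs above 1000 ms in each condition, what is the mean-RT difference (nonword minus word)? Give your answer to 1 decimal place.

26.9 ms

word: exclude 1697
M(word) = 4565/7 = 652.143
M(nonword) = 4074/6 = 679.000
Difference = 679.000 − 652.143 = 26.857 ms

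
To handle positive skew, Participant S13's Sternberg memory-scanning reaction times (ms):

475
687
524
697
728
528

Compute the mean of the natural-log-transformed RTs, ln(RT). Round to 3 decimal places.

ln(RT): 6.1633, 6.5323, 6.2615, 6.5468, 6.5903, 6.2691
Σ ln(RT) = 38.3633
Mean = 38.3633/6 = 6.39389

6.394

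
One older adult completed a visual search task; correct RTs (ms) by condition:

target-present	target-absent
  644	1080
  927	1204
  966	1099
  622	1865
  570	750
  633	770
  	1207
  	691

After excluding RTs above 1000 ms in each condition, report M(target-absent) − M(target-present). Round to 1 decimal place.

10.0 ms

target-absent: exclude 1080, 1204, 1099, 1865, 1207
M(target-present) = 4362/6 = 727.000
M(target-absent) = 2211/3 = 737.000
Difference = 737.000 − 727.000 = 10.000 ms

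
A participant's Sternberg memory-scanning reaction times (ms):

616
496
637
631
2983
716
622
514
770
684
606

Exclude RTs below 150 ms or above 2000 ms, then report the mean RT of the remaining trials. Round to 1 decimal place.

Excluded: 2983
Retained (n=10): Σ = 6292
Mean = 6292/10 = 629.2000

629.2 ms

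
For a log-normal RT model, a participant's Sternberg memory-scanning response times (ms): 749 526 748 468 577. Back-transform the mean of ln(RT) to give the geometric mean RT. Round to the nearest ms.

ln(RT): 6.6187, 6.2653, 6.6174, 6.1485, 6.3578
Mean ln(RT) = 32.0078/5 = 6.40155
Geometric mean = exp(6.40155) = 602.78 ms

603 ms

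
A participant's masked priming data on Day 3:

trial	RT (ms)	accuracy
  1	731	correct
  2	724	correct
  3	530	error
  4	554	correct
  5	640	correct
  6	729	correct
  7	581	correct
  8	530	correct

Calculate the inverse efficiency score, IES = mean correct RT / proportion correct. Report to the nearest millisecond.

Correct trials (n=7): 731, 724, 554, 640, 729, 581, 530
Mean correct RT = 4489/7 = 641.2857 ms
Proportion correct = 7/8
IES = 641.2857 / (7/8) = 732.898 ms

733 ms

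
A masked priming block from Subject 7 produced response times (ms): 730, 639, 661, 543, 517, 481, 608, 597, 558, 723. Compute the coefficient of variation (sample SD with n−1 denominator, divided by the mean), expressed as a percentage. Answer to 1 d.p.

13.8%

n = 10, Σ = 6057, M = 605.7000
Σ(x−M)² = 63082.100; s = √(63082.100/9) = 83.7205
CV = 83.7205 / 605.7000 = 0.13822 = 13.822%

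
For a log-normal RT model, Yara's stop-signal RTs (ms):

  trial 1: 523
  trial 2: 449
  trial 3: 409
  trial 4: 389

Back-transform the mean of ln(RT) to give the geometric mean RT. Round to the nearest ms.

440 ms

ln(RT): 6.2596, 6.1070, 6.0137, 5.9636
Mean ln(RT) = 24.3439/4 = 6.08597
Geometric mean = exp(6.08597) = 439.65 ms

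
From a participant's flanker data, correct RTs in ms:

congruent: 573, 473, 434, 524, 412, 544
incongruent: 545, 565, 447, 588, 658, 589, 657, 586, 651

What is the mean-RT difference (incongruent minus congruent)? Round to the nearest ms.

M(congruent) = 2960/6 = 493.333
M(incongruent) = 5286/9 = 587.333
Difference = 587.333 − 493.333 = 94.000 ms

94 ms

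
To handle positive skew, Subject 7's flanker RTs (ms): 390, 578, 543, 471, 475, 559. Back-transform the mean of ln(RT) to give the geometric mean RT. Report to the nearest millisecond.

ln(RT): 5.9661, 6.3596, 6.2971, 6.1549, 6.1633, 6.3261
Mean ln(RT) = 37.2672/6 = 6.21119
Geometric mean = exp(6.21119) = 498.29 ms

498 ms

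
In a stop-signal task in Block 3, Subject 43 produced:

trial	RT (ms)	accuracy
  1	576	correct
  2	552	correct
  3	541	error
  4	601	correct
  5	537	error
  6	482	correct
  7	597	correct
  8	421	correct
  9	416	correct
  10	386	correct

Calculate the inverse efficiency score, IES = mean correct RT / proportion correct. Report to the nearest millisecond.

630 ms

Correct trials (n=8): 576, 552, 601, 482, 597, 421, 416, 386
Mean correct RT = 4031/8 = 503.8750 ms
Proportion correct = 8/10
IES = 503.8750 / (8/10) = 629.844 ms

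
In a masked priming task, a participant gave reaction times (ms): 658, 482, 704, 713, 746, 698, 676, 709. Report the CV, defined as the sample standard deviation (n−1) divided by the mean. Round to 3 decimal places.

n = 8, Σ = 5386, M = 673.2500
Σ(x−M)² = 46525.500; s = √(46525.500/7) = 81.5261
CV = 81.5261 / 673.2500 = 0.12109

0.121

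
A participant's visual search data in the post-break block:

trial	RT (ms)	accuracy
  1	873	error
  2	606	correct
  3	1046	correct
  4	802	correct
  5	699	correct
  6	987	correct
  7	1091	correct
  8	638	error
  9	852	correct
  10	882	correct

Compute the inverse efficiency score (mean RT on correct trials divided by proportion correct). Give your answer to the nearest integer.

1088 ms

Correct trials (n=8): 606, 1046, 802, 699, 987, 1091, 852, 882
Mean correct RT = 6965/8 = 870.6250 ms
Proportion correct = 8/10
IES = 870.6250 / (8/10) = 1088.281 ms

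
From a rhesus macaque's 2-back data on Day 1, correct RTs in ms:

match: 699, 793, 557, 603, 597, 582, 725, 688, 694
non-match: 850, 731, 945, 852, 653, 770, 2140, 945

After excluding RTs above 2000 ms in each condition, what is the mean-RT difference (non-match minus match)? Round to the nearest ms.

161 ms

non-match: exclude 2140
M(match) = 5938/9 = 659.778
M(non-match) = 5746/7 = 820.857
Difference = 820.857 − 659.778 = 161.079 ms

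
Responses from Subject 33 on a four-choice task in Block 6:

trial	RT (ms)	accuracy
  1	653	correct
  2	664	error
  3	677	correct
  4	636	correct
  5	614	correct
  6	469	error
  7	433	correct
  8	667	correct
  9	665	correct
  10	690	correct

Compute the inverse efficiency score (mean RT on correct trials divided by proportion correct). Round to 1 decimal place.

786.7 ms

Correct trials (n=8): 653, 677, 636, 614, 433, 667, 665, 690
Mean correct RT = 5035/8 = 629.3750 ms
Proportion correct = 8/10
IES = 629.3750 / (8/10) = 786.719 ms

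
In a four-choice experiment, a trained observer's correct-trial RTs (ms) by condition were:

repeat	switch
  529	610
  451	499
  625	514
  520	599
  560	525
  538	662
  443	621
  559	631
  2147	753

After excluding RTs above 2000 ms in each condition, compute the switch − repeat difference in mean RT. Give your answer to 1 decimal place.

73.4 ms

repeat: exclude 2147
M(repeat) = 4225/8 = 528.125
M(switch) = 5414/9 = 601.556
Difference = 601.556 − 528.125 = 73.431 ms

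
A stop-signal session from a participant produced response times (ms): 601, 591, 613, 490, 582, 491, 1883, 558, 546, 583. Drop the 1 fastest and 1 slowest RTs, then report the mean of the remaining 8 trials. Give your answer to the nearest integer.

571 ms

Sorted: 490, 491, 546, 558, 582, 583, 591, 601, 613, 1883
Drop lowest 1 (490) and highest 1 (1883)
Remaining (n=8): Σ = 4565, mean = 4565/8 = 570.625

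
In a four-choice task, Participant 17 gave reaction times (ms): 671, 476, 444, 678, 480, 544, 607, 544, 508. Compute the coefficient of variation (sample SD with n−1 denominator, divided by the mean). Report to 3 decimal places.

0.154

n = 9, Σ = 4952, M = 550.2222
Σ(x−M)² = 57721.556; s = √(57721.556/8) = 84.9423
CV = 84.9423 / 550.2222 = 0.15438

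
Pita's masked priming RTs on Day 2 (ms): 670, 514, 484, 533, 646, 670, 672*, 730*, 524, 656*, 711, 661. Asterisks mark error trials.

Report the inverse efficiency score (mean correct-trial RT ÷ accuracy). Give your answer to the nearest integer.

Correct trials (n=9): 670, 514, 484, 533, 646, 670, 524, 711, 661
Mean correct RT = 5413/9 = 601.4444 ms
Proportion correct = 9/12
IES = 601.4444 / (9/12) = 801.926 ms

802 ms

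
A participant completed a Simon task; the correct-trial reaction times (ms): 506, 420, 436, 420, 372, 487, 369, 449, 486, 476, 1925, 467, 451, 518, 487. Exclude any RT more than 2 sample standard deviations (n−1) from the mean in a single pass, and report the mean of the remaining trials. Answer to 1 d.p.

453.1 ms

n = 15, ΣRT = 8269, M = 551.267
Σ(x−M)² = 2049202.93; s = √(2049202.93/14) = 382.585
Cutoffs: 551.267 ± 2·382.585 → [-213.9, 1316.4]
Outside: 1925 → excluded.
Retained (n=14): Σ = 6344, mean = 6344/14 = 453.143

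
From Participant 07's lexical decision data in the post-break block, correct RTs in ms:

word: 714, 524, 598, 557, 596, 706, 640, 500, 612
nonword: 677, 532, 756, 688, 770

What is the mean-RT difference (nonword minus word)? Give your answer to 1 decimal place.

79.4 ms

M(word) = 5447/9 = 605.222
M(nonword) = 3423/5 = 684.600
Difference = 684.600 − 605.222 = 79.378 ms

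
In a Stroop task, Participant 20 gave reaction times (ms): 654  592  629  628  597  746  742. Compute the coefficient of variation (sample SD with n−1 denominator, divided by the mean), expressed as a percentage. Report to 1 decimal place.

n = 7, Σ = 4588, M = 655.4286
Σ(x−M)² = 24587.714; s = √(24587.714/6) = 64.0153
CV = 64.0153 / 655.4286 = 0.09767 = 9.767%

9.8%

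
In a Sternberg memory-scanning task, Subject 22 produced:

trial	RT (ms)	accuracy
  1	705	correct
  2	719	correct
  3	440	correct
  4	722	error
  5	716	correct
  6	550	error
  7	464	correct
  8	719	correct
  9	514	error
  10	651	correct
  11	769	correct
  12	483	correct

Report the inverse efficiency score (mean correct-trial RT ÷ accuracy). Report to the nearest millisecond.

839 ms

Correct trials (n=9): 705, 719, 440, 716, 464, 719, 651, 769, 483
Mean correct RT = 5666/9 = 629.5556 ms
Proportion correct = 9/12
IES = 629.5556 / (9/12) = 839.407 ms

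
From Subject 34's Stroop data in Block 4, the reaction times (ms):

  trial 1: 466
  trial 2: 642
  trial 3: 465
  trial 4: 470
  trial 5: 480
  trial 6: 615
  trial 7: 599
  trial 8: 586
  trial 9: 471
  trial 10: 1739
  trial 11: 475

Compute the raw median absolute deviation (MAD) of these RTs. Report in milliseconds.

15 ms

Sorted: 465, 466, 470, 471, 475, 480, 586, 599, 615, 642, 1739 → median = 480
|x − 480|: 14, 162, 15, 10, 0, 135, 119, 106, 9, 1259, 5
Sorted deviations: 0, 5, 9, 10, 14, 15, 106, 119, 135, 162, 1259 → MAD = 15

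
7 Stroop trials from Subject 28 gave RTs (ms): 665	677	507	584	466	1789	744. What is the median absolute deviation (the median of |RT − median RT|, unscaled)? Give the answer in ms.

Sorted: 466, 507, 584, 665, 677, 744, 1789 → median = 665
|x − 665|: 0, 12, 158, 81, 199, 1124, 79
Sorted deviations: 0, 12, 79, 81, 158, 199, 1124 → MAD = 81

81 ms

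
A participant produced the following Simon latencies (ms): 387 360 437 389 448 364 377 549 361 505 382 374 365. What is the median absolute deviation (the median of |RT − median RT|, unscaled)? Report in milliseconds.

Sorted: 360, 361, 364, 365, 374, 377, 382, 387, 389, 437, 448, 505, 549 → median = 382
|x − 382|: 5, 22, 55, 7, 66, 18, 5, 167, 21, 123, 0, 8, 17
Sorted deviations: 0, 5, 5, 7, 8, 17, 18, 21, 22, 55, 66, 123, 167 → MAD = 18

18 ms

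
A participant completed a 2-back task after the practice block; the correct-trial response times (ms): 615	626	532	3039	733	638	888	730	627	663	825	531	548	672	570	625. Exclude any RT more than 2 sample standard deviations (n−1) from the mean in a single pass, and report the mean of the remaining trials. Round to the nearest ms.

n = 16, ΣRT = 12862, M = 803.875
Σ(x−M)² = 5477679.75; s = √(5477679.75/15) = 604.300
Cutoffs: 803.875 ± 2·604.300 → [-404.7, 2012.5]
Outside: 3039 → excluded.
Retained (n=15): Σ = 9823, mean = 9823/15 = 654.867

655 ms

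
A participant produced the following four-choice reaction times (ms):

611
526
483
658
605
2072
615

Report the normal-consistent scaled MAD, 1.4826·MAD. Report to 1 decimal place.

Sorted: 483, 526, 605, 611, 615, 658, 2072 → median = 611
|x − 611| sorted: 0, 4, 6, 47, 85, 128, 1461 → MAD = 47
Robust SD ≈ 1.4826 × 47 = 69.682

69.7 ms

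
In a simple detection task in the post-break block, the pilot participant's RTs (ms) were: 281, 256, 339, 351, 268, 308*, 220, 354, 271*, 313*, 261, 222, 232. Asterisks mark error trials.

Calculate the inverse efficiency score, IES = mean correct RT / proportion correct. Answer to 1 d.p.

Correct trials (n=10): 281, 256, 339, 351, 268, 220, 354, 261, 222, 232
Mean correct RT = 2784/10 = 278.4000 ms
Proportion correct = 10/13
IES = 278.4000 / (10/13) = 361.920 ms

361.9 ms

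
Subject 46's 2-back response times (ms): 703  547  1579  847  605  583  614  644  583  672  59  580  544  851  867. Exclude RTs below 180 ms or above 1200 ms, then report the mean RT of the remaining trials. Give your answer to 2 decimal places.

Excluded: 59, 1579
Retained (n=13): Σ = 8640
Mean = 8640/13 = 664.6154

664.62 ms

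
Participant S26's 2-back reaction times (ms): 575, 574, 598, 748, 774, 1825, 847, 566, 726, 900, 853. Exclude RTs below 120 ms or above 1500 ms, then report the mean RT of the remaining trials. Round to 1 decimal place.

716.1 ms

Excluded: 1825
Retained (n=10): Σ = 7161
Mean = 7161/10 = 716.1000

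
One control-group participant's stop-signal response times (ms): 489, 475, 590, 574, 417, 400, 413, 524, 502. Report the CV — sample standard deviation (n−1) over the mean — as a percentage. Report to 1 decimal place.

14.1%

n = 9, Σ = 4384, M = 487.1111
Σ(x−M)² = 37864.889; s = √(37864.889/8) = 68.7976
CV = 68.7976 / 487.1111 = 0.14124 = 14.124%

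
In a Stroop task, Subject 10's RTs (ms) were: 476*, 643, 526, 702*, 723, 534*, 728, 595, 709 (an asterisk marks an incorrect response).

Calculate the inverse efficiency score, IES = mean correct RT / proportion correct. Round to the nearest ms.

981 ms

Correct trials (n=6): 643, 526, 723, 728, 595, 709
Mean correct RT = 3924/6 = 654.0000 ms
Proportion correct = 6/9
IES = 654.0000 / (6/9) = 981.000 ms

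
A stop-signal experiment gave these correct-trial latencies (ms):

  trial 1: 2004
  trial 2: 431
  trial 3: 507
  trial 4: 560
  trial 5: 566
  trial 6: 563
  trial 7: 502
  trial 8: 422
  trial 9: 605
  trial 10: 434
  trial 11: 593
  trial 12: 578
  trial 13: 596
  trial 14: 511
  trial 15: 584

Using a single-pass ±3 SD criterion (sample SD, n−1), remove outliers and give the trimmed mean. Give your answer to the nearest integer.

532 ms

n = 15, ΣRT = 9456, M = 630.400
Σ(x−M)² = 2076283.60; s = √(2076283.60/14) = 385.105
Cutoffs: 630.400 ± 3·385.105 → [-524.9, 1785.7]
Outside: 2004 → excluded.
Retained (n=14): Σ = 7452, mean = 7452/14 = 532.286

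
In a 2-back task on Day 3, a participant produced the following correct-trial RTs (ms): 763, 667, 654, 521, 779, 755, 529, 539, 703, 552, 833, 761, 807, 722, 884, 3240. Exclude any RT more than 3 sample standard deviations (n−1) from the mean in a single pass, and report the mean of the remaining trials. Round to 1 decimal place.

697.9 ms

n = 16, ΣRT = 13709, M = 856.812
Σ(x−M)² = 6250912.44; s = √(6250912.44/15) = 645.544
Cutoffs: 856.812 ± 3·645.544 → [-1079.8, 2793.4]
Outside: 3240 → excluded.
Retained (n=15): Σ = 10469, mean = 10469/15 = 697.933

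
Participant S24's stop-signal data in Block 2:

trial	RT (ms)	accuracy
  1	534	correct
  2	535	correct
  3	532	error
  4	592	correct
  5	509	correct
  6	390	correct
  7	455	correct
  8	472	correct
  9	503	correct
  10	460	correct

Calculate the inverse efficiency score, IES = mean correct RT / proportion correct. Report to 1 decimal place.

549.4 ms

Correct trials (n=9): 534, 535, 592, 509, 390, 455, 472, 503, 460
Mean correct RT = 4450/9 = 494.4444 ms
Proportion correct = 9/10
IES = 494.4444 / (9/10) = 549.383 ms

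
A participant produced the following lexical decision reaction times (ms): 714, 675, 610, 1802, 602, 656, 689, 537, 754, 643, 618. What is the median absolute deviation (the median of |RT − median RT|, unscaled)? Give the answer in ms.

46 ms

Sorted: 537, 602, 610, 618, 643, 656, 675, 689, 714, 754, 1802 → median = 656
|x − 656|: 58, 19, 46, 1146, 54, 0, 33, 119, 98, 13, 38
Sorted deviations: 0, 13, 19, 33, 38, 46, 54, 58, 98, 119, 1146 → MAD = 46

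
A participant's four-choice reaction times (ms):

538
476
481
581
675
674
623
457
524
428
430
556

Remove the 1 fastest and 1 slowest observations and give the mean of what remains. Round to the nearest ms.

Sorted: 428, 430, 457, 476, 481, 524, 538, 556, 581, 623, 674, 675
Drop lowest 1 (428) and highest 1 (675)
Remaining (n=10): Σ = 5340, mean = 5340/10 = 534.000

534 ms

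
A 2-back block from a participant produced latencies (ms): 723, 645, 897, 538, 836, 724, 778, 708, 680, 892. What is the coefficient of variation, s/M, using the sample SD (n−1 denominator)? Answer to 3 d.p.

n = 10, Σ = 7421, M = 742.1000
Σ(x−M)² = 113366.900; s = √(113366.900/9) = 112.2333
CV = 112.2333 / 742.1000 = 0.15124

0.151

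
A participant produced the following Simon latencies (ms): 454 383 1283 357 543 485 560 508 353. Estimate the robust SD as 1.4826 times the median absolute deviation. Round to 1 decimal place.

Sorted: 353, 357, 383, 454, 485, 508, 543, 560, 1283 → median = 485
|x − 485| sorted: 0, 23, 31, 58, 75, 102, 128, 132, 798 → MAD = 75
Robust SD ≈ 1.4826 × 75 = 111.195

111.2 ms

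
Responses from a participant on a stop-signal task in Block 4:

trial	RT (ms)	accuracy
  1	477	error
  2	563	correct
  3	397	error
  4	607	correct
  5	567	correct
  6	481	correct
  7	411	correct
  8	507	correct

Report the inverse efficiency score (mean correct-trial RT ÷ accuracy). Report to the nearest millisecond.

Correct trials (n=6): 563, 607, 567, 481, 411, 507
Mean correct RT = 3136/6 = 522.6667 ms
Proportion correct = 6/8
IES = 522.6667 / (6/8) = 696.889 ms

697 ms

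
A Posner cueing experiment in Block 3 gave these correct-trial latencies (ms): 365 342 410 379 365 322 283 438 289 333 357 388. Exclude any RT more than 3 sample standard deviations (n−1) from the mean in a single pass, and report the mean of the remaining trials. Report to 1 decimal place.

355.9 ms

n = 12, ΣRT = 4271, M = 355.917
Σ(x−M)² = 23054.92; s = √(23054.92/11) = 45.781
Cutoffs: 355.917 ± 3·45.781 → [218.6, 493.3]
No RTs fall outside the cutoffs; all 12 retained. Mean = 4271/12 = 355.917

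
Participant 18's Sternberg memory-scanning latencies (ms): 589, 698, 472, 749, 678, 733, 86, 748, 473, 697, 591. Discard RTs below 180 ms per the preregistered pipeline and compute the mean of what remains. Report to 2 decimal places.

Excluded: 86
Retained (n=10): Σ = 6428
Mean = 6428/10 = 642.8000

642.80 ms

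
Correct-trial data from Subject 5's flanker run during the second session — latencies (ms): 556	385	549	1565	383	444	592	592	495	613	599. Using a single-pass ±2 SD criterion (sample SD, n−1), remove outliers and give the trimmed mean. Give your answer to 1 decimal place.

520.8 ms

n = 11, ΣRT = 6773, M = 615.727
Σ(x−M)² = 1062014.18; s = √(1062014.18/10) = 325.886
Cutoffs: 615.727 ± 2·325.886 → [-36.0, 1267.5]
Outside: 1565 → excluded.
Retained (n=10): Σ = 5208, mean = 5208/10 = 520.800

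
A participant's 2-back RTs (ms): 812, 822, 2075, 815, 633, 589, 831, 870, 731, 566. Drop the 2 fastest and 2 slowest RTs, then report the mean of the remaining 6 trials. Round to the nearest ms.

Sorted: 566, 589, 633, 731, 812, 815, 822, 831, 870, 2075
Drop lowest 2 (566, 589) and highest 2 (870, 2075)
Remaining (n=6): Σ = 4644, mean = 4644/6 = 774.000

774 ms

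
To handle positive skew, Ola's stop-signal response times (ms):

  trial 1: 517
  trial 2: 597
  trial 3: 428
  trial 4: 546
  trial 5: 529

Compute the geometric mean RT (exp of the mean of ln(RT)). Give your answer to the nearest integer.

ln(RT): 6.2480, 6.3919, 6.0591, 6.3026, 6.2710
Mean ln(RT) = 31.2727/5 = 6.25454
Geometric mean = exp(6.25454) = 520.37 ms

520 ms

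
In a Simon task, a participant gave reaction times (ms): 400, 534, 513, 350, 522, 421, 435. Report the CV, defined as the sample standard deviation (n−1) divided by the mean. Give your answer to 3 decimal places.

0.155

n = 7, Σ = 3175, M = 453.5714
Σ(x−M)² = 29685.714; s = √(29685.714/6) = 70.3393
CV = 70.3393 / 453.5714 = 0.15508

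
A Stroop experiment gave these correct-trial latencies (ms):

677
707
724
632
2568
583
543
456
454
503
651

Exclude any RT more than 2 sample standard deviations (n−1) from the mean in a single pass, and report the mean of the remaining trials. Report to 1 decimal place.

n = 11, ΣRT = 8498, M = 772.545
Σ(x−M)² = 3636910.73; s = √(3636910.73/10) = 603.068
Cutoffs: 772.545 ± 2·603.068 → [-433.6, 1978.7]
Outside: 2568 → excluded.
Retained (n=10): Σ = 5930, mean = 5930/10 = 593.000

593.0 ms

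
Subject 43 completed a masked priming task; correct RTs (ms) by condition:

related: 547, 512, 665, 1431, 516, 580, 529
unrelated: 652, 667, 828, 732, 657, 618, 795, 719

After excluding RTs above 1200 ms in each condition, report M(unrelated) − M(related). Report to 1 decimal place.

related: exclude 1431
M(related) = 3349/6 = 558.167
M(unrelated) = 5668/8 = 708.500
Difference = 708.500 − 558.167 = 150.333 ms

150.3 ms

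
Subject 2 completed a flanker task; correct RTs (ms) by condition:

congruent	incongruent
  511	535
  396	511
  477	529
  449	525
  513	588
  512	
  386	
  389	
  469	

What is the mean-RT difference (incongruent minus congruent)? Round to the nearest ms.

82 ms

M(congruent) = 4102/9 = 455.778
M(incongruent) = 2688/5 = 537.600
Difference = 537.600 − 455.778 = 81.822 ms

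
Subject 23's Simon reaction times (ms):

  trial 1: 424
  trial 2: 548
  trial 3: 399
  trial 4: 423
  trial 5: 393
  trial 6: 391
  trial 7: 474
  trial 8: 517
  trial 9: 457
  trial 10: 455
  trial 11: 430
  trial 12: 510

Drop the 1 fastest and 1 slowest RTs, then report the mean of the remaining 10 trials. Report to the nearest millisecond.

448 ms

Sorted: 391, 393, 399, 423, 424, 430, 455, 457, 474, 510, 517, 548
Drop lowest 1 (391) and highest 1 (548)
Remaining (n=10): Σ = 4482, mean = 4482/10 = 448.200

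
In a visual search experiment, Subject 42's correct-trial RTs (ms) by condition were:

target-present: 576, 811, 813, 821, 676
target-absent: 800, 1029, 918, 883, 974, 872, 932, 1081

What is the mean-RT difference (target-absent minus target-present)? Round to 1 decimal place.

196.7 ms

M(target-present) = 3697/5 = 739.400
M(target-absent) = 7489/8 = 936.125
Difference = 936.125 − 739.400 = 196.725 ms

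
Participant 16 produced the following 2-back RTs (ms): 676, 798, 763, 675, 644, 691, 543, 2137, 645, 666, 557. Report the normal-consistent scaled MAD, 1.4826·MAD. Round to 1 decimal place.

46.0 ms

Sorted: 543, 557, 644, 645, 666, 675, 676, 691, 763, 798, 2137 → median = 675
|x − 675| sorted: 0, 1, 9, 16, 30, 31, 88, 118, 123, 132, 1462 → MAD = 31
Robust SD ≈ 1.4826 × 31 = 45.961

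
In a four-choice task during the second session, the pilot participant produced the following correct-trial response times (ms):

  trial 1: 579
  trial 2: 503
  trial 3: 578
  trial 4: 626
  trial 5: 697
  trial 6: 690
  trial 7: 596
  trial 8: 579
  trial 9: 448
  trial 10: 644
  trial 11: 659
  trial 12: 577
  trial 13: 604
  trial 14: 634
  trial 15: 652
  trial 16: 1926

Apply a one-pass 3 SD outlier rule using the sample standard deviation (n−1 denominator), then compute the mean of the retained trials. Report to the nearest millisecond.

604 ms

n = 16, ΣRT = 10992, M = 687.000
Σ(x−M)² = 1699074.00; s = √(1699074.00/15) = 336.558
Cutoffs: 687.000 ± 3·336.558 → [-322.7, 1696.7]
Outside: 1926 → excluded.
Retained (n=15): Σ = 9066, mean = 9066/15 = 604.400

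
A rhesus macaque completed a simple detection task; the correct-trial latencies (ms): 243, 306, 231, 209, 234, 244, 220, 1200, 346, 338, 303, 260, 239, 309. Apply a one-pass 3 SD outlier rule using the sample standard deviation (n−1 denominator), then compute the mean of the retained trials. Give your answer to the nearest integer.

268 ms

n = 14, ΣRT = 4682, M = 334.429
Σ(x−M)² = 832595.43; s = √(832595.43/13) = 253.073
Cutoffs: 334.429 ± 3·253.073 → [-424.8, 1093.6]
Outside: 1200 → excluded.
Retained (n=13): Σ = 3482, mean = 3482/13 = 267.846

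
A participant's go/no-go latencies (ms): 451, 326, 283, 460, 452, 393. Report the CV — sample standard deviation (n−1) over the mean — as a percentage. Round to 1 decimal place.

n = 6, Σ = 2365, M = 394.1667
Σ(x−M)² = 27914.833; s = √(27914.833/5) = 74.7193
CV = 74.7193 / 394.1667 = 0.18956 = 18.956%

19.0%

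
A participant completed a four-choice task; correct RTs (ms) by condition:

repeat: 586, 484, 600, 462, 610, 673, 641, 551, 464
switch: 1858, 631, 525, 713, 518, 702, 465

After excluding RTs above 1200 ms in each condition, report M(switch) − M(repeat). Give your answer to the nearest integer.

switch: exclude 1858
M(repeat) = 5071/9 = 563.444
M(switch) = 3554/6 = 592.333
Difference = 592.333 − 563.444 = 28.889 ms

29 ms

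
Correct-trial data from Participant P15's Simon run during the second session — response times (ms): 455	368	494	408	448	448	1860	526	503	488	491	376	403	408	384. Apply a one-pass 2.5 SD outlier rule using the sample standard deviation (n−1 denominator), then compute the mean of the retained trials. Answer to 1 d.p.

442.9 ms

n = 15, ΣRT = 8060, M = 537.333
Σ(x−M)² = 1909665.33; s = √(1909665.33/14) = 369.330
Cutoffs: 537.333 ± 2.5·369.330 → [-386.0, 1460.7]
Outside: 1860 → excluded.
Retained (n=14): Σ = 6200, mean = 6200/14 = 442.857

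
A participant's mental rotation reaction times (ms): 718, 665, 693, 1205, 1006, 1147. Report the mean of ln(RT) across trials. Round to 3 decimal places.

ln(RT): 6.5765, 6.4998, 6.5410, 7.0942, 6.9137, 7.0449
Σ ln(RT) = 40.6702
Mean = 40.6702/6 = 6.77836

6.778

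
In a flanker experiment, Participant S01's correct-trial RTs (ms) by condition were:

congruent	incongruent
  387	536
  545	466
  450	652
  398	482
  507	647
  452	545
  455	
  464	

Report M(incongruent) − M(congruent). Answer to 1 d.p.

97.4 ms

M(congruent) = 3658/8 = 457.250
M(incongruent) = 3328/6 = 554.667
Difference = 554.667 − 457.250 = 97.417 ms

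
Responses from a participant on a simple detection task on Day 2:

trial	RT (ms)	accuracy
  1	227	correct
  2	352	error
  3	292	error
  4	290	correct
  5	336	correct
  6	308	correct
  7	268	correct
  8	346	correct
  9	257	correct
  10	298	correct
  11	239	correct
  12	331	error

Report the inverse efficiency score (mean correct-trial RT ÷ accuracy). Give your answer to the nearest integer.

Correct trials (n=9): 227, 290, 336, 308, 268, 346, 257, 298, 239
Mean correct RT = 2569/9 = 285.4444 ms
Proportion correct = 9/12
IES = 285.4444 / (9/12) = 380.593 ms

381 ms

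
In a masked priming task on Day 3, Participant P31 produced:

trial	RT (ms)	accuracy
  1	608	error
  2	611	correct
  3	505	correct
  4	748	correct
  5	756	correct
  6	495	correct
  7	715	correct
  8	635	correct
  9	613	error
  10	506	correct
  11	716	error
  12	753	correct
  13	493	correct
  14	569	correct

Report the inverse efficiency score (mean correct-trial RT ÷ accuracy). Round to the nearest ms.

785 ms

Correct trials (n=11): 611, 505, 748, 756, 495, 715, 635, 506, 753, 493, 569
Mean correct RT = 6786/11 = 616.9091 ms
Proportion correct = 11/14
IES = 616.9091 / (11/14) = 785.157 ms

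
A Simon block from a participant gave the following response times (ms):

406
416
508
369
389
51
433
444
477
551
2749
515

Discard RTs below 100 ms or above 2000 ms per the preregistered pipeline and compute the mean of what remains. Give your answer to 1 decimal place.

450.8 ms

Excluded: 51, 2749
Retained (n=10): Σ = 4508
Mean = 4508/10 = 450.8000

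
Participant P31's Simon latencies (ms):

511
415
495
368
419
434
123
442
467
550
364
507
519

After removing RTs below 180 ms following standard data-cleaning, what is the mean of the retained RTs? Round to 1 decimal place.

457.6 ms

Excluded: 123
Retained (n=12): Σ = 5491
Mean = 5491/12 = 457.5833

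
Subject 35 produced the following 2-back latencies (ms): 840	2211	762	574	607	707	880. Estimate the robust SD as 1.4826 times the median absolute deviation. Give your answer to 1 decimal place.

Sorted: 574, 607, 707, 762, 840, 880, 2211 → median = 762
|x − 762| sorted: 0, 55, 78, 118, 155, 188, 1449 → MAD = 118
Robust SD ≈ 1.4826 × 118 = 174.947

174.9 ms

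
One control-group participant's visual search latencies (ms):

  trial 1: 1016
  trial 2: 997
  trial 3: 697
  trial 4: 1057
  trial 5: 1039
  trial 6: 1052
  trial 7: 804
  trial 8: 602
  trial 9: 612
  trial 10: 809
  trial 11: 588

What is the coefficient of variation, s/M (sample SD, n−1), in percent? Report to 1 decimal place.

23.2%

n = 11, Σ = 9273, M = 843.0000
Σ(x−M)² = 381998.000; s = √(381998.000/10) = 195.4477
CV = 195.4477 / 843.0000 = 0.23185 = 23.185%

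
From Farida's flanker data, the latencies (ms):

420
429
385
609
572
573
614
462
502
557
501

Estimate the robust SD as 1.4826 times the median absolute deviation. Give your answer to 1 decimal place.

Sorted: 385, 420, 429, 462, 501, 502, 557, 572, 573, 609, 614 → median = 502
|x − 502| sorted: 0, 1, 40, 55, 70, 71, 73, 82, 107, 112, 117 → MAD = 71
Robust SD ≈ 1.4826 × 71 = 105.265

105.3 ms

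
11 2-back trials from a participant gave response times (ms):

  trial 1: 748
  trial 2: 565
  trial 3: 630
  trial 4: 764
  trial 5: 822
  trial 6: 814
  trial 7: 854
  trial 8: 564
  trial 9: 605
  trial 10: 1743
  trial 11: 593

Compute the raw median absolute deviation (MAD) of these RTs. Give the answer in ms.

118 ms

Sorted: 564, 565, 593, 605, 630, 748, 764, 814, 822, 854, 1743 → median = 748
|x − 748|: 0, 183, 118, 16, 74, 66, 106, 184, 143, 995, 155
Sorted deviations: 0, 16, 66, 74, 106, 118, 143, 155, 183, 184, 995 → MAD = 118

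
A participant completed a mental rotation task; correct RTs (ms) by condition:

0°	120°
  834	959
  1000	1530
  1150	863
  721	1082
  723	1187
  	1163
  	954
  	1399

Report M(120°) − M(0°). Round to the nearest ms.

M(0°) = 4428/5 = 885.600
M(120°) = 9137/8 = 1142.125
Difference = 1142.125 − 885.600 = 256.525 ms

257 ms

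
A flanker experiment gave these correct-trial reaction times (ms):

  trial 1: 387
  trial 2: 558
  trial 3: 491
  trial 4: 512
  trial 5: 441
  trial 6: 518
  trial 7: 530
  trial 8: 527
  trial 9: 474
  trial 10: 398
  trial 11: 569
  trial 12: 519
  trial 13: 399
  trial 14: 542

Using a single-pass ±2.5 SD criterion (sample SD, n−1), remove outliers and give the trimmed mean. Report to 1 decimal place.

490.4 ms

n = 14, ΣRT = 6865, M = 490.357
Σ(x−M)² = 48657.21; s = √(48657.21/13) = 61.179
Cutoffs: 490.357 ± 2.5·61.179 → [337.4, 643.3]
No RTs fall outside the cutoffs; all 14 retained. Mean = 6865/14 = 490.357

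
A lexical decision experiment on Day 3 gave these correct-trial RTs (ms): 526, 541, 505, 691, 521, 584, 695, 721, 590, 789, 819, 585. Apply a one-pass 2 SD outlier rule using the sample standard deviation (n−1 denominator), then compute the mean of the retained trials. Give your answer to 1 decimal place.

630.6 ms

n = 12, ΣRT = 7567, M = 630.583
Σ(x−M)² = 129208.92; s = √(129208.92/11) = 108.380
Cutoffs: 630.583 ± 2·108.380 → [413.8, 847.3]
No RTs fall outside the cutoffs; all 12 retained. Mean = 7567/12 = 630.583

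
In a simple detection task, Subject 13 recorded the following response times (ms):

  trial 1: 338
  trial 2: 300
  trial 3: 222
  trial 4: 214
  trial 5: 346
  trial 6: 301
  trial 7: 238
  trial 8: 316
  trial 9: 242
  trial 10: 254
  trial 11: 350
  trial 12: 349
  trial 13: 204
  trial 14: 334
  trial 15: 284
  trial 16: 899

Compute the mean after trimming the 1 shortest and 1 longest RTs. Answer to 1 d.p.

Sorted: 204, 214, 222, 238, 242, 254, 284, 300, 301, 316, 334, 338, 346, 349, 350, 899
Drop lowest 1 (204) and highest 1 (899)
Remaining (n=14): Σ = 4088, mean = 4088/14 = 292.000

292.0 ms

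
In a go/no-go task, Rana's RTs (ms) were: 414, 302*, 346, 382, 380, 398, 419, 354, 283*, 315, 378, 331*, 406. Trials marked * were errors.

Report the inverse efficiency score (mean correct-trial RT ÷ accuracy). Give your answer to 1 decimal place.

493.0 ms

Correct trials (n=10): 414, 346, 382, 380, 398, 419, 354, 315, 378, 406
Mean correct RT = 3792/10 = 379.2000 ms
Proportion correct = 10/13
IES = 379.2000 / (10/13) = 492.960 ms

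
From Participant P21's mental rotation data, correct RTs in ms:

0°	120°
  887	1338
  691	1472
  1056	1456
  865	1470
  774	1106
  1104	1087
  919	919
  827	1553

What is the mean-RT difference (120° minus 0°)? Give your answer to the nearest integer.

410 ms

M(0°) = 7123/8 = 890.375
M(120°) = 10401/8 = 1300.125
Difference = 1300.125 − 890.375 = 409.750 ms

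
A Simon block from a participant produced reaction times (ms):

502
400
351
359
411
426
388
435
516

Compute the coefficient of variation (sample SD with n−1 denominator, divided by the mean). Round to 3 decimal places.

0.136

n = 9, Σ = 3788, M = 420.8889
Σ(x−M)² = 26180.889; s = √(26180.889/8) = 57.2067
CV = 57.2067 / 420.8889 = 0.13592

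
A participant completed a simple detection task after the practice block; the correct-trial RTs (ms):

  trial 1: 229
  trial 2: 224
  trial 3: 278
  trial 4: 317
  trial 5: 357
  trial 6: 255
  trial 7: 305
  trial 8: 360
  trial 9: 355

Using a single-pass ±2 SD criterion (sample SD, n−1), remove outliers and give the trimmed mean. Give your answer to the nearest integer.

298 ms

n = 9, ΣRT = 2680, M = 297.778
Σ(x−M)² = 23469.56; s = √(23469.56/8) = 54.164
Cutoffs: 297.778 ± 2·54.164 → [189.5, 406.1]
No RTs fall outside the cutoffs; all 9 retained. Mean = 2680/9 = 297.778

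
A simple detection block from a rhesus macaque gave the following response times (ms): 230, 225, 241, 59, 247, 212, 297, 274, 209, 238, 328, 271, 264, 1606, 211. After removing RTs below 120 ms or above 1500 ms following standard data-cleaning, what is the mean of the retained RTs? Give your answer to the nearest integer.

Excluded: 59, 1606
Retained (n=13): Σ = 3247
Mean = 3247/13 = 249.7692

250 ms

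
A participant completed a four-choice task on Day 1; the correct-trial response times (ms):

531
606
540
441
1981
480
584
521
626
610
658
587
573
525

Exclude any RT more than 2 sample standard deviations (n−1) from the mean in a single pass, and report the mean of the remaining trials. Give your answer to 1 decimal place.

560.2 ms

n = 14, ΣRT = 9263, M = 661.643
Σ(x−M)² = 1919201.21; s = √(1919201.21/13) = 384.228
Cutoffs: 661.643 ± 2·384.228 → [-106.8, 1430.1]
Outside: 1981 → excluded.
Retained (n=13): Σ = 7282, mean = 7282/13 = 560.154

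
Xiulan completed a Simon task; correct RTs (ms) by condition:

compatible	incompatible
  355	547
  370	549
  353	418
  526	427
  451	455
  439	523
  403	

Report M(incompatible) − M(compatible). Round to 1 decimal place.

M(compatible) = 2897/7 = 413.857
M(incompatible) = 2919/6 = 486.500
Difference = 486.500 − 413.857 = 72.643 ms

72.6 ms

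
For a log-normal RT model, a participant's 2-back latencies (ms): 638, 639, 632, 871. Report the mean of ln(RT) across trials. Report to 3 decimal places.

ln(RT): 6.4583, 6.4599, 6.4489, 6.7696
Σ ln(RT) = 26.1368
Mean = 26.1368/4 = 6.53419

6.534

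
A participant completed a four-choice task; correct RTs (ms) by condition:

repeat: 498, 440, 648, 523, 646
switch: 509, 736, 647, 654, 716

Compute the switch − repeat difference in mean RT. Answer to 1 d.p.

M(repeat) = 2755/5 = 551.000
M(switch) = 3262/5 = 652.400
Difference = 652.400 − 551.000 = 101.400 ms

101.4 ms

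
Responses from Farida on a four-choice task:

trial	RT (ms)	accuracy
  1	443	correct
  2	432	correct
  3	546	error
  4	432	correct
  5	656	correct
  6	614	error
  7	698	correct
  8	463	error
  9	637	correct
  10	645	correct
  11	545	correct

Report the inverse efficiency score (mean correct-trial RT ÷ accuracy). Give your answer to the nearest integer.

771 ms

Correct trials (n=8): 443, 432, 432, 656, 698, 637, 645, 545
Mean correct RT = 4488/8 = 561.0000 ms
Proportion correct = 8/11
IES = 561.0000 / (8/11) = 771.375 ms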